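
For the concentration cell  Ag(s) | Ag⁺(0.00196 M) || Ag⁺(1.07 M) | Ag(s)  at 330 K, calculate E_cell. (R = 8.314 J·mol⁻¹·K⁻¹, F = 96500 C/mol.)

0.18 V

Both half-cells are Ag⁺/Ag, so E°_cell = 0. The concentrated side is the cathode; the cell reaction moves Ag⁺ from high to low concentration with n = 1.
Q = [Ag⁺]_dilute/[Ag⁺]_conc = 0.00196/1.07 = 0.00183.
E = 0 − (RT/nF) ln Q = −((8.314×330)/(1×96500))(-6.302) = 0.1792 V.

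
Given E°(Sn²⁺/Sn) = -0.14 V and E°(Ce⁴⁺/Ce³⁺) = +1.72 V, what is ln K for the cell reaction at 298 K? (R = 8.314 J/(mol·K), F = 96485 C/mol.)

ln K = 144.9

E°_cell = +1.72 − (-0.14) = 1.86 V, with n = 2 electrons transferred.
At equilibrium E = 0, so the Nernst equation gives ln K = nFE°/RT = (2)(96485)(1.86)/((8.314)(298)) = 144.87.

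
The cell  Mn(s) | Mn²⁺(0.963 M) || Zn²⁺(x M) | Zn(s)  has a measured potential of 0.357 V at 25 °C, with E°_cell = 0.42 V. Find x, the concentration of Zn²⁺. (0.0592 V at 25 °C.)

0.0072 M

From the Nernst equation, log Q = n(E° − E)/0.0592 = 2(0.42 − 0.357)/0.0592 = 2.128, so Q = 134.
With Q = [Mn²⁺]/[Zn²⁺] and the known concentrations, [Zn²⁺] in the denominator gives [Zn²⁺] = 0.0072 M.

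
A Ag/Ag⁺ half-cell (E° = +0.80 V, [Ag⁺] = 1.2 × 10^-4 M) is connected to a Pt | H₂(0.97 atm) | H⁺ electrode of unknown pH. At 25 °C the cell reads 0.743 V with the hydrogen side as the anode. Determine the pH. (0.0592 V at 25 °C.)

pH = 2.96

E°_cell = 0.80 V and n = 2.
log Q = n(E° − E)/0.0592 = 2×(0.80 − 0.743)/0.0592 = 1.926.
With Q = [H⁺]^2 / ([Ag⁺]^2·P(H₂)), solving for [H⁺] gives log[H⁺] = -2.965, so pH = 2.96.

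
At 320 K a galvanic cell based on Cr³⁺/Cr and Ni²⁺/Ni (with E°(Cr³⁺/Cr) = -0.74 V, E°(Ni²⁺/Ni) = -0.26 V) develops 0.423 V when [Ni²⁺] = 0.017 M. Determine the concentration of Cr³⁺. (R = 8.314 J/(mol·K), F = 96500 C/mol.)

From the Nernst equation, ln Q = nF(E° − E)/RT = 6×96500×(0.48 − 0.423)/(8.314×320) = 12.405, so Q = 2.44 × 10^5.
With Q = [Cr³⁺]^2/[Ni²⁺]^3 and the known concentrations, [Cr³⁺]^2 in the numerator gives [Cr³⁺] = 1.1 M.

1.1 M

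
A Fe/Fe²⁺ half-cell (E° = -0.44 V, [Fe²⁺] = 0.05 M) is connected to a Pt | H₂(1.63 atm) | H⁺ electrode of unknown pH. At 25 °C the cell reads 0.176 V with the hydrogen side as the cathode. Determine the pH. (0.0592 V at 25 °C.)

pH = 5.00

E°_cell = 0.44 V and n = 2.
log Q = n(E° − E)/0.0592 = 2×(0.44 − 0.176)/0.0592 = 8.919.
With Q = [Fe²⁺]·P(H₂) / [H⁺]^2, solving for [H⁺] gives log[H⁺] = -5.004, so pH = 5.00.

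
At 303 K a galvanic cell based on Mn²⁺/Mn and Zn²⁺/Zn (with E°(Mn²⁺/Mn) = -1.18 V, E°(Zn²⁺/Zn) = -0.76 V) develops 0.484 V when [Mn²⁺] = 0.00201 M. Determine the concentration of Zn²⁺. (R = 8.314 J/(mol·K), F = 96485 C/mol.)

0.27 M

From the Nernst equation, ln Q = nF(E° − E)/RT = 2×96485×(0.42 − 0.484)/(8.314×303) = -4.902, so Q = 0.00743.
With Q = [Mn²⁺]/[Zn²⁺] and the known concentrations, [Zn²⁺] in the denominator gives [Zn²⁺] = 0.27 M.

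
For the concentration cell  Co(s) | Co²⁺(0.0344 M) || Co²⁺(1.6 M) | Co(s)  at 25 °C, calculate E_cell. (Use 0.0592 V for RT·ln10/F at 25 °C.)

0.049 V

Both half-cells are Co²⁺/Co, so E°_cell = 0. The concentrated side is the cathode; the cell reaction moves Co²⁺ from high to low concentration with n = 2.
Q = [Co²⁺]_dilute/[Co²⁺]_conc = 0.0344/1.6 = 0.0215.
E = 0 − (0.0592/2) log Q = −(0.0592/2)(-1.668) = 0.0494 V.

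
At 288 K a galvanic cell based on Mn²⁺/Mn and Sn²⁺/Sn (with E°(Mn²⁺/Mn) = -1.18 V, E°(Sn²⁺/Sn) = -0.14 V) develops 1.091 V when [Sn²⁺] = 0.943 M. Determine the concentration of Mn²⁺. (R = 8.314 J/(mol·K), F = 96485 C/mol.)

0.015 M

From the Nernst equation, ln Q = nF(E° − E)/RT = 2×96485×(1.04 − 1.091)/(8.314×288) = -4.110, so Q = 0.0164.
With Q = [Mn²⁺]/[Sn²⁺] and the known concentrations, [Mn²⁺] in the numerator gives [Mn²⁺] = 0.015 M.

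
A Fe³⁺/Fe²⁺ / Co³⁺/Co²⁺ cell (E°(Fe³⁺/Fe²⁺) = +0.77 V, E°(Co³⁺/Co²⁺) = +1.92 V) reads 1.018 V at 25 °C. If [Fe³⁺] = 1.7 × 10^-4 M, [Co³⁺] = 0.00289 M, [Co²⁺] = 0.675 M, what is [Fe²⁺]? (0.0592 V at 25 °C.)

2.3 × 10^-4 M

From the Nernst equation, log Q = n(E° − E)/0.0592 = 1(1.15 − 1.018)/0.0592 = 2.230, so Q = 170.
With Q = [Fe³⁺]·[Co²⁺]/([Fe²⁺]·[Co³⁺]) and the known concentrations, [Fe²⁺] in the denominator gives [Fe²⁺] = 2.3 × 10^-4 M.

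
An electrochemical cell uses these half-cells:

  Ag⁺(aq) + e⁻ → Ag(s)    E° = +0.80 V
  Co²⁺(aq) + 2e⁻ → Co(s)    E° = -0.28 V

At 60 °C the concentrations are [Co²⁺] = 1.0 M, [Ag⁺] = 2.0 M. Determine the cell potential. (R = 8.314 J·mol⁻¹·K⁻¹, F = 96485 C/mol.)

1.10 V

The Ag⁺/Ag couple has the higher reduction potential and acts as the cathode, so E°_cell = +0.80 − (-0.28) = 1.08 V.
Balancing electrons gives n = 2; the reaction quotient is Q = [Co²⁺]/[Ag⁺]^2 = 0.250.
E = E° − (RT/nF) ln Q = 1.08 − (8.314×333)/(2×96485) × (-1.386) = 1.080 + 0.020 = 1.100 V.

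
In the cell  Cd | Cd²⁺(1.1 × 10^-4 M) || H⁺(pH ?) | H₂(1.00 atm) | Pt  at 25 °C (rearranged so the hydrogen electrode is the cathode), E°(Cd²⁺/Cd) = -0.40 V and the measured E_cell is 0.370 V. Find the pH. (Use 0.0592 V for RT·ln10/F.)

pH = 2.49

E°_cell = 0.40 V and n = 2.
log Q = n(E° − E)/0.0592 = 2×(0.40 − 0.370)/0.0592 = 1.014.
With Q = [Cd²⁺]·P(H₂) / [H⁺]^2, solving for [H⁺] gives log[H⁺] = -2.486, so pH = 2.49.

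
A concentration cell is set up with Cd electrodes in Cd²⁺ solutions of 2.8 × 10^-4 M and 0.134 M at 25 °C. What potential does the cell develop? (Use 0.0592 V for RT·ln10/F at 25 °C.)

0.079 V

Both half-cells are Cd²⁺/Cd, so E°_cell = 0. The concentrated side is the cathode; the cell reaction moves Cd²⁺ from high to low concentration with n = 2.
Q = [Cd²⁺]_dilute/[Cd²⁺]_conc = 2.8 × 10^-4/0.134 = 0.00209.
E = 0 − (0.0592/2) log Q = −(0.0592/2)(-2.680) = 0.0793 V.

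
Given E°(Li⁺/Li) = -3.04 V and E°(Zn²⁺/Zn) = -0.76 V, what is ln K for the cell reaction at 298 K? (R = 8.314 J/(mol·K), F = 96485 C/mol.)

E°_cell = -0.76 − (-3.04) = 2.28 V, with n = 2 electrons transferred.
At equilibrium E = 0, so the Nernst equation gives ln K = nFE°/RT = (2)(96485)(2.28)/((8.314)(298)) = 177.58.

ln K = 177.6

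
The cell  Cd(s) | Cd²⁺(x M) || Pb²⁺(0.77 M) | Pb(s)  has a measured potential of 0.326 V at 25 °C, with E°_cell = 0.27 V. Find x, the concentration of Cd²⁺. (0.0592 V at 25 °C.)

From the Nernst equation, log Q = n(E° − E)/0.0592 = 2(0.27 − 0.326)/0.0592 = -1.892, so Q = 0.0128.
With Q = [Cd²⁺]/[Pb²⁺] and the known concentrations, [Cd²⁺] in the numerator gives [Cd²⁺] = 0.0099 M.

0.0099 M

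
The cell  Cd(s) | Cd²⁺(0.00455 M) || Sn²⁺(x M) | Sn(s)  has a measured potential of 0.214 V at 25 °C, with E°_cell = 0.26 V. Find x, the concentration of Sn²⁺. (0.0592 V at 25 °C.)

From the Nernst equation, log Q = n(E° − E)/0.0592 = 2(0.26 − 0.214)/0.0592 = 1.554, so Q = 35.8.
With Q = [Cd²⁺]/[Sn²⁺] and the known concentrations, [Sn²⁺] in the denominator gives [Sn²⁺] = 1.3 × 10^-4 M.

1.3 × 10^-4 M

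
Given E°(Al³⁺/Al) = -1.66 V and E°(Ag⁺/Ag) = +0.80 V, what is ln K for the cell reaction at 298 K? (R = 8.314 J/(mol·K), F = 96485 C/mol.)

ln K = 287.4

E°_cell = +0.80 − (-1.66) = 2.46 V, with n = 3 electrons transferred.
At equilibrium E = 0, so the Nernst equation gives ln K = nFE°/RT = (3)(96485)(2.46)/((8.314)(298)) = 287.40.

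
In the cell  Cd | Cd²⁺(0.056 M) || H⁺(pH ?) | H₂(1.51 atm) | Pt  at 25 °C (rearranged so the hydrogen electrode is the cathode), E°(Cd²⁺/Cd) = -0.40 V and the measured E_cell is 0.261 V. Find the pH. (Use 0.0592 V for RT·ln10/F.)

pH = 2.88

E°_cell = 0.40 V and n = 2.
log Q = n(E° − E)/0.0592 = 2×(0.40 − 0.261)/0.0592 = 4.696.
With Q = [Cd²⁺]·P(H₂) / [H⁺]^2, solving for [H⁺] gives log[H⁺] = -2.884, so pH = 2.88.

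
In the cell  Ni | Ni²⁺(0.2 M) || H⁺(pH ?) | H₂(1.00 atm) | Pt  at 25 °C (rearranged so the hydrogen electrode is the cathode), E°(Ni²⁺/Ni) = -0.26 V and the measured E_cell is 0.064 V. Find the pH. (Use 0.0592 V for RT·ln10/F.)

E°_cell = 0.26 V and n = 2.
log Q = n(E° − E)/0.0592 = 2×(0.26 − 0.064)/0.0592 = 6.622.
With Q = [Ni²⁺]·P(H₂) / [H⁺]^2, solving for [H⁺] gives log[H⁺] = -3.660, so pH = 3.66.

pH = 3.66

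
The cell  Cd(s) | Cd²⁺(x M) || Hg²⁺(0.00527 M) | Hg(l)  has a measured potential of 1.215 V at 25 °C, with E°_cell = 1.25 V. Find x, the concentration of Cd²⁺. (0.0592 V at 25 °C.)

From the Nernst equation, log Q = n(E° − E)/0.0592 = 2(1.25 − 1.215)/0.0592 = 1.182, so Q = 15.2.
With Q = [Cd²⁺]/[Hg²⁺] and the known concentrations, [Cd²⁺] in the numerator gives [Cd²⁺] = 0.08 M.

0.08 M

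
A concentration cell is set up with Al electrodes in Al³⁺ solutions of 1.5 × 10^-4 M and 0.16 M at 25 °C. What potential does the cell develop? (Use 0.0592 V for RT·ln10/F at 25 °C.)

Both half-cells are Al³⁺/Al, so E°_cell = 0. The concentrated side is the cathode; the cell reaction moves Al³⁺ from high to low concentration with n = 3.
Q = [Al³⁺]_dilute/[Al³⁺]_conc = 1.5 × 10^-4/0.16 = 9.37 × 10^-4.
E = 0 − (0.0592/3) log Q = −(0.0592/3)(-3.028) = 0.0598 V.

0.060 V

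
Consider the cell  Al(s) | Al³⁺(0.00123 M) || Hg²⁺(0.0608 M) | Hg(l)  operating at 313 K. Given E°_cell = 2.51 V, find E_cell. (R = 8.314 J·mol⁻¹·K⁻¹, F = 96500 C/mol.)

Balancing electrons gives n = 6; the reaction quotient is Q = [Al³⁺]^2/[Hg²⁺]^3 = 0.00673.
E = E° − (RT/nF) ln Q = 2.51 − (8.314×313)/(6×96500) × (-5.001) = 2.510 + 0.022 = 2.532 V.

2.53 V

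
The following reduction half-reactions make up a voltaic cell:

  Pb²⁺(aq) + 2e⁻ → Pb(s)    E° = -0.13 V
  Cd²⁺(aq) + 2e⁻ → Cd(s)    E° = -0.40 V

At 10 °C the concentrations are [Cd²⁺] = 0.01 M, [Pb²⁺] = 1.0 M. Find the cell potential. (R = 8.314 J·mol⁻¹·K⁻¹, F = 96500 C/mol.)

The Pb²⁺/Pb couple has the higher reduction potential and acts as the cathode, so E°_cell = -0.13 − (-0.40) = 0.27 V.
Balancing electrons gives n = 2; the reaction quotient is Q = [Cd²⁺]/[Pb²⁺] = 0.0100.
E = E° − (RT/nF) ln Q = 0.27 − (8.314×283)/(2×96500) × (-4.605) = 0.270 + 0.056 = 0.326 V.

0.326 V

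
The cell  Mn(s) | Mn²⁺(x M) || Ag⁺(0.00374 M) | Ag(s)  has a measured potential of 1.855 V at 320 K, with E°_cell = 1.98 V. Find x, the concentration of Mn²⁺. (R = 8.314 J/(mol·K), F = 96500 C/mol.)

0.12 M

From the Nernst equation, ln Q = nF(E° − E)/RT = 2×96500×(1.98 − 1.855)/(8.314×320) = 9.068, so Q = 8670.
With Q = [Mn²⁺]/[Ag⁺]^2 and the known concentrations, [Mn²⁺] in the numerator gives [Mn²⁺] = 0.12 M.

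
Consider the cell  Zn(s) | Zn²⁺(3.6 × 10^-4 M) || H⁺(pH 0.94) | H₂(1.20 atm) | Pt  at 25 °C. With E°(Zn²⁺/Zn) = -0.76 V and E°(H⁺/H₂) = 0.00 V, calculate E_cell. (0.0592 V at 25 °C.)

The hydrogen couple is the cathode, so E°_cell = 0.76 V; n = 2.
[H⁺] = 10^(−0.94) = 0.11 M, and Q = [Zn²⁺]·P(H₂) / [H⁺]^2 = 0.0328.
E = E° − (0.0592/2) log Q = 0.76 − (0.0592/2)(-1.485) = 0.804 V.

0.80 V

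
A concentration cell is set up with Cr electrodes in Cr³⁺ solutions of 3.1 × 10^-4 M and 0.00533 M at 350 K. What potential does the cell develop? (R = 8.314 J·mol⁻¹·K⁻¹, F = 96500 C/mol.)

Both half-cells are Cr³⁺/Cr, so E°_cell = 0. The concentrated side is the cathode; the cell reaction moves Cr³⁺ from high to low concentration with n = 3.
Q = [Cr³⁺]_dilute/[Cr³⁺]_conc = 3.1 × 10^-4/0.00533 = 0.0582.
E = 0 − (RT/nF) ln Q = −((8.314×350)/(3×96500))(-2.845) = 0.0286 V.

0.029 V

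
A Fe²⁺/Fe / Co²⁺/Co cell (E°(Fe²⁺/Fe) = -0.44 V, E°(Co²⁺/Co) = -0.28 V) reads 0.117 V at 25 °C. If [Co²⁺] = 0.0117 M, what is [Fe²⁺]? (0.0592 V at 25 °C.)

0.33 M

From the Nernst equation, log Q = n(E° − E)/0.0592 = 2(0.16 − 0.117)/0.0592 = 1.453, so Q = 28.4.
With Q = [Fe²⁺]/[Co²⁺] and the known concentrations, [Fe²⁺] in the numerator gives [Fe²⁺] = 0.33 M.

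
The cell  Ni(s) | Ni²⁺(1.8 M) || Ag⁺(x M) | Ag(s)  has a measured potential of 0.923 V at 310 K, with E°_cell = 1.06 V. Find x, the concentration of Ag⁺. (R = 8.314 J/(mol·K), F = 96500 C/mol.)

0.0079 M

From the Nernst equation, ln Q = nF(E° − E)/RT = 2×96500×(1.06 − 0.923)/(8.314×310) = 10.259, so Q = 2.85 × 10^4.
With Q = [Ni²⁺]/[Ag⁺]^2 and the known concentrations, [Ag⁺]^2 in the denominator gives [Ag⁺] = 0.0079 M.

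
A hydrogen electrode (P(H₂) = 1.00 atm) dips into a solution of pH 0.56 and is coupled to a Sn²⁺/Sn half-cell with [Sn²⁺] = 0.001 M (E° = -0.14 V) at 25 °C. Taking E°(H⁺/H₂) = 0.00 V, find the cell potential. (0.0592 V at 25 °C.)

The hydrogen couple is the cathode, so E°_cell = 0.14 V; n = 2.
[H⁺] = 10^(−0.56) = 0.28 M, and Q = [Sn²⁺]·P(H₂) / [H⁺]^2 = 0.0132.
E = E° − (0.0592/2) log Q = 0.14 − (0.0592/2)(-1.880) = 0.196 V.

0.20 V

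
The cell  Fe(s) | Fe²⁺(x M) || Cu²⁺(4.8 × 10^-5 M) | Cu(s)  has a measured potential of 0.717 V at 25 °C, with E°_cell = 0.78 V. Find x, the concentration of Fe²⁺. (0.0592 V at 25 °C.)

0.0065 M

From the Nernst equation, log Q = n(E° − E)/0.0592 = 2(0.78 − 0.717)/0.0592 = 2.128, so Q = 134.
With Q = [Fe²⁺]/[Cu²⁺] and the known concentrations, [Fe²⁺] in the numerator gives [Fe²⁺] = 0.0065 M.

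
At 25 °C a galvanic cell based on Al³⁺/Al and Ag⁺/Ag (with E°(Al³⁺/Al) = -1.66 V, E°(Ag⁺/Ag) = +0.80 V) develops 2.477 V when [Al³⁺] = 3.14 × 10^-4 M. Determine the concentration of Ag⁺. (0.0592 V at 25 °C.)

From the Nernst equation, log Q = n(E° − E)/0.0592 = 3(2.46 − 2.477)/0.0592 = -0.861, so Q = 0.138.
With Q = [Al³⁺]/[Ag⁺]^3 and the known concentrations, [Ag⁺]^3 in the denominator gives [Ag⁺] = 0.13 M.

0.13 M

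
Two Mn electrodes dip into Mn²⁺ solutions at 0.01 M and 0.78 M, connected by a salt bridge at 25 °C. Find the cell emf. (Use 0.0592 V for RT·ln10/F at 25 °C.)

Both half-cells are Mn²⁺/Mn, so E°_cell = 0. The concentrated side is the cathode; the cell reaction moves Mn²⁺ from high to low concentration with n = 2.
Q = [Mn²⁺]_dilute/[Mn²⁺]_conc = 0.01/0.78 = 0.0128.
E = 0 − (0.0592/2) log Q = −(0.0592/2)(-1.892) = 0.0560 V.

0.056 V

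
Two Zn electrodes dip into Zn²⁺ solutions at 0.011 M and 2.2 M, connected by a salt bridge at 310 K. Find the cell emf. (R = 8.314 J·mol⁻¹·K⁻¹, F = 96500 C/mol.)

Both half-cells are Zn²⁺/Zn, so E°_cell = 0. The concentrated side is the cathode; the cell reaction moves Zn²⁺ from high to low concentration with n = 2.
Q = [Zn²⁺]_dilute/[Zn²⁺]_conc = 0.011/2.2 = 0.00500.
E = 0 − (RT/nF) ln Q = −((8.314×310)/(2×96500))(-5.298) = 0.0707 V.

0.071 V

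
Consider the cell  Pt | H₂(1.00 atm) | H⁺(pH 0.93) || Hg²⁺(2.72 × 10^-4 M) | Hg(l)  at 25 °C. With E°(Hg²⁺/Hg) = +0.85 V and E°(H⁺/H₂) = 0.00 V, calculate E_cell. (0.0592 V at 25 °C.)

0.80 V

The Hg²⁺/Hg couple is the cathode, so E°_cell = 0.85 V; n = 2.
[H⁺] = 10^(−0.93) = 0.12 M, and Q = [H⁺]^2 / ([Hg²⁺]·P(H₂)) = 50.7.
E = E° − (0.0592/2) log Q = 0.85 − (0.0592/2)(1.705) = 0.800 V.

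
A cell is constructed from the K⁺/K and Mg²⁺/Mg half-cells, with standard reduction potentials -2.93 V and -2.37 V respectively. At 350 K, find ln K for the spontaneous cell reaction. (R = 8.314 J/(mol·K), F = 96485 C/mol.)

ln K = 37.1

E°_cell = -2.37 − (-2.93) = 0.56 V, with n = 2 electrons transferred.
At equilibrium E = 0, so the Nernst equation gives ln K = nFE°/RT = (2)(96485)(0.56)/((8.314)(350)) = 37.14.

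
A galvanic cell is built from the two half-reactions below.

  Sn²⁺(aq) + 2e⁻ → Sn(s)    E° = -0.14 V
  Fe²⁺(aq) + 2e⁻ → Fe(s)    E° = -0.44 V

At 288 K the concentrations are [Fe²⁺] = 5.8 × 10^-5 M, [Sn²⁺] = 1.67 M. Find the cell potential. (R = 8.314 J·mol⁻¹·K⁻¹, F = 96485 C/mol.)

The Sn²⁺/Sn couple has the higher reduction potential and acts as the cathode, so E°_cell = -0.14 − (-0.44) = 0.30 V.
Balancing electrons gives n = 2; the reaction quotient is Q = [Fe²⁺]/[Sn²⁺] = 3.47 × 10^-5.
E = E° − (RT/nF) ln Q = 0.30 − (8.314×288)/(2×96485) × (-10.268) = 0.300 + 0.127 = 0.427 V.

0.427 V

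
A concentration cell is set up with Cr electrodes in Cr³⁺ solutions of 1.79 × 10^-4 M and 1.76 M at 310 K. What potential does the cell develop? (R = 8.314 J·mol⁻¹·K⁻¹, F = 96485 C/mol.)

Both half-cells are Cr³⁺/Cr, so E°_cell = 0. The concentrated side is the cathode; the cell reaction moves Cr³⁺ from high to low concentration with n = 3.
Q = [Cr³⁺]_dilute/[Cr³⁺]_conc = 1.79 × 10^-4/1.76 = 1.02 × 10^-4.
E = 0 − (RT/nF) ln Q = −((8.314×310)/(3×96485))(-9.193) = 0.0819 V.

0.082 V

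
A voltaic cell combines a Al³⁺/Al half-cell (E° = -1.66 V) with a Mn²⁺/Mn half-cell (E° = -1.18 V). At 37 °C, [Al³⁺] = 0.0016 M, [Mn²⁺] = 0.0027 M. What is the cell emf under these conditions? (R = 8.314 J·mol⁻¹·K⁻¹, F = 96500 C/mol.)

0.458 V

The Mn²⁺/Mn couple has the higher reduction potential and acts as the cathode, so E°_cell = -1.18 − (-1.66) = 0.48 V.
Balancing electrons gives n = 6; the reaction quotient is Q = [Al³⁺]^2/[Mn²⁺]^3 = 130.
E = E° − (RT/nF) ln Q = 0.48 − (8.314×310)/(6×96500) × (4.868) = 0.480 − 0.022 = 0.458 V.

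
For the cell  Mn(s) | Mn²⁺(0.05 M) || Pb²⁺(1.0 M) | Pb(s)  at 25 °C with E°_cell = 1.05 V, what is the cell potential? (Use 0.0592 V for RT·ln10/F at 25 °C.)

Balancing electrons gives n = 2; the reaction quotient is Q = [Mn²⁺]/[Pb²⁺] = 0.0500.
At 25 °C, E = E° − (0.0592/n) log Q = 1.05 − (0.0592/2)(-1.301) = 1.050 + 0.039 = 1.089 V.

1.09 V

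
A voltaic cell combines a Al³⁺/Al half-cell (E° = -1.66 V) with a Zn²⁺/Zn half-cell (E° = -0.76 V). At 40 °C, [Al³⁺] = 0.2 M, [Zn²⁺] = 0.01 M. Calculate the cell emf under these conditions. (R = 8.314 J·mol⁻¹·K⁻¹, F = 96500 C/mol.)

The Zn²⁺/Zn couple has the higher reduction potential and acts as the cathode, so E°_cell = -0.76 − (-1.66) = 0.90 V.
Balancing electrons gives n = 6; the reaction quotient is Q = [Al³⁺]^2/[Zn²⁺]^3 = 4 × 10^4.
E = E° − (RT/nF) ln Q = 0.90 − (8.314×313)/(6×96500) × (10.597) = 0.900 − 0.048 = 0.852 V.

0.852 V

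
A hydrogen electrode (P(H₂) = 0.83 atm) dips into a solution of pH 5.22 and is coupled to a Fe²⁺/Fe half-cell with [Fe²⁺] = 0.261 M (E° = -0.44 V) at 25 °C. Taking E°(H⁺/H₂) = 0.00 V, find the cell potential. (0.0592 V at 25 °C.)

The hydrogen couple is the cathode, so E°_cell = 0.44 V; n = 2.
[H⁺] = 10^(−5.22) = 6 × 10^-6 M, and Q = [Fe²⁺]·P(H₂) / [H⁺]^2 = 5.97 × 10^9.
E = E° − (0.0592/2) log Q = 0.44 − (0.0592/2)(9.776) = 0.151 V.

0.15 V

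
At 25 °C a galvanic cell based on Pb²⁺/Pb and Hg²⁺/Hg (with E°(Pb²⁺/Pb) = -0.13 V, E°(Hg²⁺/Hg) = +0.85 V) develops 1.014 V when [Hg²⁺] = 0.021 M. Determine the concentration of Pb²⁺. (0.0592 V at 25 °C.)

0.0015 M

From the Nernst equation, log Q = n(E° − E)/0.0592 = 2(0.98 − 1.014)/0.0592 = -1.149, so Q = 0.0710.
With Q = [Pb²⁺]/[Hg²⁺] and the known concentrations, [Pb²⁺] in the numerator gives [Pb²⁺] = 0.0015 M.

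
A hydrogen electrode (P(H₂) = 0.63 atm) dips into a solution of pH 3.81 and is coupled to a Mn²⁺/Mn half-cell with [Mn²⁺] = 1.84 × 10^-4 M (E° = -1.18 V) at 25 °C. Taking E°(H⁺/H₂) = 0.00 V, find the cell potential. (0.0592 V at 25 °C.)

The hydrogen couple is the cathode, so E°_cell = 1.18 V; n = 2.
[H⁺] = 10^(−3.81) = 1.5 × 10^-4 M, and Q = [Mn²⁺]·P(H₂) / [H⁺]^2 = 4830.
E = E° − (0.0592/2) log Q = 1.18 − (0.0592/2)(3.684) = 1.071 V.

1.07 V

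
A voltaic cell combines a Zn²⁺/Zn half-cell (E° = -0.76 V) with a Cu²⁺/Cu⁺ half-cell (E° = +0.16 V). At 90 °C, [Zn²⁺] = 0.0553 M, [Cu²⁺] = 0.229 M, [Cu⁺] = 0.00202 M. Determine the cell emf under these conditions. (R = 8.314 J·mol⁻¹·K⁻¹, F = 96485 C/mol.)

1.11 V

The Cu²⁺/Cu⁺ couple has the higher reduction potential and acts as the cathode, so E°_cell = +0.16 − (-0.76) = 0.92 V.
Balancing electrons gives n = 2; the reaction quotient is Q = [Zn²⁺]·[Cu⁺]^2/[Cu²⁺]^2 = 4.3 × 10^-6.
E = E° − (RT/nF) ln Q = 0.92 − (8.314×363)/(2×96485) × (-12.356) = 0.920 + 0.193 = 1.113 V.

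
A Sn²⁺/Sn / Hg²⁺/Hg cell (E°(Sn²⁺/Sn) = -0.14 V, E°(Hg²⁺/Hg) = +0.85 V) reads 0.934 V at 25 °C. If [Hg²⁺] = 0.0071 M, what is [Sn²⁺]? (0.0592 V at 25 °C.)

0.55 M

From the Nernst equation, log Q = n(E° − E)/0.0592 = 2(0.99 − 0.934)/0.0592 = 1.892, so Q = 78.0.
With Q = [Sn²⁺]/[Hg²⁺] and the known concentrations, [Sn²⁺] in the numerator gives [Sn²⁺] = 0.55 M.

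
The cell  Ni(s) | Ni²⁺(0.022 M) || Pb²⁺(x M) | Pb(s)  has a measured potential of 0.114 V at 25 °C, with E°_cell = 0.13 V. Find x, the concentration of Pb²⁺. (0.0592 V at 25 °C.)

0.0063 M

From the Nernst equation, log Q = n(E° − E)/0.0592 = 2(0.13 − 0.114)/0.0592 = 0.541, so Q = 3.47.
With Q = [Ni²⁺]/[Pb²⁺] and the known concentrations, [Pb²⁺] in the denominator gives [Pb²⁺] = 0.0063 M.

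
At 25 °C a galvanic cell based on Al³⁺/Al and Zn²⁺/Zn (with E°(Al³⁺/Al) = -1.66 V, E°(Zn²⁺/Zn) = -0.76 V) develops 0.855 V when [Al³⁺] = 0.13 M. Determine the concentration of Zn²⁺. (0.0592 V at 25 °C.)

0.0077 M

From the Nernst equation, log Q = n(E° − E)/0.0592 = 6(0.90 − 0.855)/0.0592 = 4.561, so Q = 3.64 × 10^4.
With Q = [Al³⁺]^2/[Zn²⁺]^3 and the known concentrations, [Zn²⁺]^3 in the denominator gives [Zn²⁺] = 0.0077 M.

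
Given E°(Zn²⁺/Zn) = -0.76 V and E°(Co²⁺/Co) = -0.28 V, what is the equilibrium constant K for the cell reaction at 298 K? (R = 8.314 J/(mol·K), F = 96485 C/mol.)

1.7 × 10^16

E°_cell = -0.28 − (-0.76) = 0.48 V, with n = 2 electrons transferred.
At equilibrium E = 0, so the Nernst equation gives ln K = nFE°/RT = (2)(96485)(0.48)/((8.314)(298)) = 37.39.
K = e^37.39 = 1.7 × 10^16.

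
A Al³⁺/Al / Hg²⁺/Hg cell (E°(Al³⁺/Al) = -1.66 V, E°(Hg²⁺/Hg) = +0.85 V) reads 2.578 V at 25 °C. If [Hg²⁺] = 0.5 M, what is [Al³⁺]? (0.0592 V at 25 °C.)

From the Nernst equation, log Q = n(E° − E)/0.0592 = 6(2.51 − 2.578)/0.0592 = -6.892, so Q = 1.28 × 10^-7.
With Q = [Al³⁺]^2/[Hg²⁺]^3 and the known concentrations, [Al³⁺]^2 in the numerator gives [Al³⁺] = 1.3 × 10^-4 M.

1.3 × 10^-4 M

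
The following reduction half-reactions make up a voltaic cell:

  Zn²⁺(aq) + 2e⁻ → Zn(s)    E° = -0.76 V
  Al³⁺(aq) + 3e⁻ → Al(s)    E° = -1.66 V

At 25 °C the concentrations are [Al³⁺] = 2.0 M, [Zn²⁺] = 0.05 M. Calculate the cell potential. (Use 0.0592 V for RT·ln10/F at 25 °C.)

The Zn²⁺/Zn couple has the higher reduction potential and acts as the cathode, so E°_cell = -0.76 − (-1.66) = 0.90 V.
Balancing electrons gives n = 6; the reaction quotient is Q = [Al³⁺]^2/[Zn²⁺]^3 = 3.2 × 10^4.
At 25 °C, E = E° − (0.0592/n) log Q = 0.90 − (0.0592/6)(4.505) = 0.900 − 0.044 = 0.856 V.

0.856 V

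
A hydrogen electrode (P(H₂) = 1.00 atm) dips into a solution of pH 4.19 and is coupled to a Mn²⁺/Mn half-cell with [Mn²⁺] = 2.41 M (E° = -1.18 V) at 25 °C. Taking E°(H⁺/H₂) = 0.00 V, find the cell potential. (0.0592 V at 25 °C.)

The hydrogen couple is the cathode, so E°_cell = 1.18 V; n = 2.
[H⁺] = 10^(−4.19) = 6.5 × 10^-5 M, and Q = [Mn²⁺]·P(H₂) / [H⁺]^2 = 5.78 × 10^8.
E = E° − (0.0592/2) log Q = 1.18 − (0.0592/2)(8.762) = 0.921 V.

0.92 V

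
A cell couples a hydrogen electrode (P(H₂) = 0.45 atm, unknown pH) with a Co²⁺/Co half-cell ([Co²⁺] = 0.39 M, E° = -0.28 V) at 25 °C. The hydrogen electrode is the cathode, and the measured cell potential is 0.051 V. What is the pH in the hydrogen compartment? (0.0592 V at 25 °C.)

pH = 4.25

E°_cell = 0.28 V and n = 2.
log Q = n(E° − E)/0.0592 = 2×(0.28 − 0.051)/0.0592 = 7.736.
With Q = [Co²⁺]·P(H₂) / [H⁺]^2, solving for [H⁺] gives log[H⁺] = -4.246, so pH = 4.25.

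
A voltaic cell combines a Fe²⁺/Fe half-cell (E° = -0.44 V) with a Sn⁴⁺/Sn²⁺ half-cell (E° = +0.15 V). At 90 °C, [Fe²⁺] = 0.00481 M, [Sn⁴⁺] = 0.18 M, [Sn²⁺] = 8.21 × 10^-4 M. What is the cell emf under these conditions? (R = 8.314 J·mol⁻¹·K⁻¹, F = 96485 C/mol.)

The Sn⁴⁺/Sn²⁺ couple has the higher reduction potential and acts as the cathode, so E°_cell = +0.15 − (-0.44) = 0.59 V.
Balancing electrons gives n = 2; the reaction quotient is Q = [Fe²⁺]·[Sn²⁺]/[Sn⁴⁺] = 2.19 × 10^-5.
E = E° − (RT/nF) ln Q = 0.59 − (8.314×363)/(2×96485) × (-10.727) = 0.590 + 0.168 = 0.758 V.

0.758 V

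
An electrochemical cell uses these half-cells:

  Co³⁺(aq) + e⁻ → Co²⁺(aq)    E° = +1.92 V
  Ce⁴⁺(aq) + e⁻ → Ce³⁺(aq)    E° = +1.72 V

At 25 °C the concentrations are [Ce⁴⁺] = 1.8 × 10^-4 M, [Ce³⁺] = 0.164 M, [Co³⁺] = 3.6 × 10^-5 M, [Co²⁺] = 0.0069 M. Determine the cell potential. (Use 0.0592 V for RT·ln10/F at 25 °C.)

The Co³⁺/Co²⁺ couple has the higher reduction potential and acts as the cathode, so E°_cell = +1.92 − (+1.72) = 0.20 V.
Balancing electrons gives n = 1; the reaction quotient is Q = [Ce⁴⁺]·[Co²⁺]/([Ce³⁺]·[Co³⁺]) = 0.210.
At 25 °C, E = E° − (0.0592/n) log Q = 0.20 − (0.0592/1)(-0.677) = 0.200 + 0.040 = 0.240 V.

0.240 V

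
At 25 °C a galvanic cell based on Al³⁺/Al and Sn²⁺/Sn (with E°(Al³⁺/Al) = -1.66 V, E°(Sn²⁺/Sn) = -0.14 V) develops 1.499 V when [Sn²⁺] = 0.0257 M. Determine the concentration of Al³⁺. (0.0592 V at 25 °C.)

From the Nernst equation, log Q = n(E° − E)/0.0592 = 6(1.52 − 1.499)/0.0592 = 2.128, so Q = 134.
With Q = [Al³⁺]^2/[Sn²⁺]^3 and the known concentrations, [Al³⁺]^2 in the numerator gives [Al³⁺] = 0.048 M.

0.048 M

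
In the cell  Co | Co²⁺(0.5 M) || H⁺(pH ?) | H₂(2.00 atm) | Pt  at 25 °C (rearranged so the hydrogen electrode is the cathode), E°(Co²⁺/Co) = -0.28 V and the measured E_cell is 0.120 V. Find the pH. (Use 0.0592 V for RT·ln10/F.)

pH = 2.70

E°_cell = 0.28 V and n = 2.
log Q = n(E° − E)/0.0592 = 2×(0.28 − 0.120)/0.0592 = 5.405.
With Q = [Co²⁺]·P(H₂) / [H⁺]^2, solving for [H⁺] gives log[H⁺] = -2.703, so pH = 2.70.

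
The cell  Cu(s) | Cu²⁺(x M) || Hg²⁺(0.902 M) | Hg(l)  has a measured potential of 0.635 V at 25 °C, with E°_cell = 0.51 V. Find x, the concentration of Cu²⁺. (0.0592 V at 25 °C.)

From the Nernst equation, log Q = n(E° − E)/0.0592 = 2(0.51 − 0.635)/0.0592 = -4.223, so Q = 5.98 × 10^-5.
With Q = [Cu²⁺]/[Hg²⁺] and the known concentrations, [Cu²⁺] in the numerator gives [Cu²⁺] = 5.4 × 10^-5 M.

5.4 × 10^-5 M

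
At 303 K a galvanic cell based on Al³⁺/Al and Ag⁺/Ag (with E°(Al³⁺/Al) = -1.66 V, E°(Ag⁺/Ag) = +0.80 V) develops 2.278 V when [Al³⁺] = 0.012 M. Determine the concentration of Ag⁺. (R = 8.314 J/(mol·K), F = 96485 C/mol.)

2.1 × 10^-4 M

From the Nernst equation, ln Q = nF(E° − E)/RT = 3×96485×(2.46 − 2.278)/(8.314×303) = 20.912, so Q = 1.21 × 10^9.
With Q = [Al³⁺]/[Ag⁺]^3 and the known concentrations, [Ag⁺]^3 in the denominator gives [Ag⁺] = 2.1 × 10^-4 M.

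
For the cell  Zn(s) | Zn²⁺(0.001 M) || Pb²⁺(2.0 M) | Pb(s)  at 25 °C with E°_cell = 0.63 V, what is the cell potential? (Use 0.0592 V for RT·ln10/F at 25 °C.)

Balancing electrons gives n = 2; the reaction quotient is Q = [Zn²⁺]/[Pb²⁺] = 5 × 10^-4.
At 25 °C, E = E° − (0.0592/n) log Q = 0.63 − (0.0592/2)(-3.301) = 0.630 + 0.098 = 0.728 V.

0.728 V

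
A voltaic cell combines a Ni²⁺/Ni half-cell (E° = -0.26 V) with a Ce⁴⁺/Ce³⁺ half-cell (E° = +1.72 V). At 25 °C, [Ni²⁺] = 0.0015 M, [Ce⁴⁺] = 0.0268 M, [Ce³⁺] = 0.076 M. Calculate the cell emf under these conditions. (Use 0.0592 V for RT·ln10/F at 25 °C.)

2.04 V

The Ce⁴⁺/Ce³⁺ couple has the higher reduction potential and acts as the cathode, so E°_cell = +1.72 − (-0.26) = 1.98 V.
Balancing electrons gives n = 2; the reaction quotient is Q = [Ni²⁺]·[Ce³⁺]^2/[Ce⁴⁺]^2 = 0.0121.
At 25 °C, E = E° − (0.0592/n) log Q = 1.98 − (0.0592/2)(-1.919) = 1.980 + 0.057 = 2.037 V.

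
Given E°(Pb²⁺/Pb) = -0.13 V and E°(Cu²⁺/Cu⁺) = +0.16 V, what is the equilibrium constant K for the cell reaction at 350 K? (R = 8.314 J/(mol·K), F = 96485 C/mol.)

E°_cell = +0.16 − (-0.13) = 0.29 V, with n = 2 electrons transferred.
At equilibrium E = 0, so the Nernst equation gives ln K = nFE°/RT = (2)(96485)(0.29)/((8.314)(350)) = 19.23.
K = e^19.23 = 2.2 × 10^8.

2.2 × 10^8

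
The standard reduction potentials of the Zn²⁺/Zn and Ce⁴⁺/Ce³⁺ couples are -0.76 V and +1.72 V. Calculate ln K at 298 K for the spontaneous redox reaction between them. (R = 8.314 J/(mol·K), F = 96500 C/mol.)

E°_cell = +1.72 − (-0.76) = 2.48 V, with n = 2 electrons transferred.
At equilibrium E = 0, so the Nernst equation gives ln K = nFE°/RT = (2)(96500)(2.48)/((8.314)(298)) = 193.19.

ln K = 193.2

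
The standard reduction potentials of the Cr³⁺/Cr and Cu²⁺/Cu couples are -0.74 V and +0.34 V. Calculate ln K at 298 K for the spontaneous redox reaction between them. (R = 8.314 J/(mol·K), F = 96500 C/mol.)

ln K = 252.4

E°_cell = +0.34 − (-0.74) = 1.08 V, with n = 6 electrons transferred.
At equilibrium E = 0, so the Nernst equation gives ln K = nFE°/RT = (6)(96500)(1.08)/((8.314)(298)) = 252.39.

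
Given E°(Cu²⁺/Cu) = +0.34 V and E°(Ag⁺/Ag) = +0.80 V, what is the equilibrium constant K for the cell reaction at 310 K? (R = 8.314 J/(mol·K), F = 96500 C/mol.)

E°_cell = +0.80 − (+0.34) = 0.46 V, with n = 2 electrons transferred.
At equilibrium E = 0, so the Nernst equation gives ln K = nFE°/RT = (2)(96500)(0.46)/((8.314)(310)) = 34.45.
K = e^34.45 = 9.1 × 10^14.

9.1 × 10^14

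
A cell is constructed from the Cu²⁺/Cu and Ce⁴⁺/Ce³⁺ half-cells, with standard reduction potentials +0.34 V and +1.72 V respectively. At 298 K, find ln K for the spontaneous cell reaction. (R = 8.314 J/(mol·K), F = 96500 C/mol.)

E°_cell = +1.72 − (+0.34) = 1.38 V, with n = 2 electrons transferred.
At equilibrium E = 0, so the Nernst equation gives ln K = nFE°/RT = (2)(96500)(1.38)/((8.314)(298)) = 107.50.

ln K = 107.5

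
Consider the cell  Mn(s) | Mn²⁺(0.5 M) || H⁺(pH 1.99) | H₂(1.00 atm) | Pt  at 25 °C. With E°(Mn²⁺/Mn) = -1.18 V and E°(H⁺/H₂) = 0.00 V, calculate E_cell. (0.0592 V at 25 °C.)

The hydrogen couple is the cathode, so E°_cell = 1.18 V; n = 2.
[H⁺] = 10^(−1.99) = 0.010 M, and Q = [Mn²⁺]·P(H₂) / [H⁺]^2 = 4770.
E = E° − (0.0592/2) log Q = 1.18 − (0.0592/2)(3.679) = 1.071 V.

1.07 V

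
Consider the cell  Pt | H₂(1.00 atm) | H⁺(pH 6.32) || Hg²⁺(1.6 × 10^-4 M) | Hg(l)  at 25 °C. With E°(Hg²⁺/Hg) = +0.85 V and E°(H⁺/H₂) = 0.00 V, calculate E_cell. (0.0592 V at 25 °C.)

The Hg²⁺/Hg couple is the cathode, so E°_cell = 0.85 V; n = 2.
[H⁺] = 10^(−6.32) = 4.8 × 10^-7 M, and Q = [H⁺]^2 / ([Hg²⁺]·P(H₂)) = 1.43 × 10^-9.
E = E° − (0.0592/2) log Q = 0.85 − (0.0592/2)(-8.844) = 1.112 V.

1.11 V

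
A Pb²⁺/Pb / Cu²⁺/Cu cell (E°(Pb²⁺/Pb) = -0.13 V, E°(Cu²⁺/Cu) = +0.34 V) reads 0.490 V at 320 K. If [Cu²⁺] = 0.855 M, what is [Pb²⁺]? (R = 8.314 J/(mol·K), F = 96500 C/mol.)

From the Nernst equation, ln Q = nF(E° − E)/RT = 2×96500×(0.47 − 0.490)/(8.314×320) = -1.451, so Q = 0.234.
With Q = [Pb²⁺]/[Cu²⁺] and the known concentrations, [Pb²⁺] in the numerator gives [Pb²⁺] = 0.2 M.

0.2 M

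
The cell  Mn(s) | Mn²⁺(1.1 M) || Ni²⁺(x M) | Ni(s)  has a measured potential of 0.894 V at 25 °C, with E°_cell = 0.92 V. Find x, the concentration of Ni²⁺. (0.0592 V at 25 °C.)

0.15 M

From the Nernst equation, log Q = n(E° − E)/0.0592 = 2(0.92 − 0.894)/0.0592 = 0.878, so Q = 7.56.
With Q = [Mn²⁺]/[Ni²⁺] and the known concentrations, [Ni²⁺] in the denominator gives [Ni²⁺] = 0.15 M.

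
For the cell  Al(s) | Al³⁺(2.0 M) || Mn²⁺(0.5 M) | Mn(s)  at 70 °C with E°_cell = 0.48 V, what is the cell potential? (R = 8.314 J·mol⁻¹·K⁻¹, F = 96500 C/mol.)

Balancing electrons gives n = 6; the reaction quotient is Q = [Al³⁺]^2/[Mn²⁺]^3 = 32.0.
E = E° − (RT/nF) ln Q = 0.48 − (8.314×343)/(6×96500) × (3.466) = 0.480 − 0.017 = 0.463 V.

0.463 V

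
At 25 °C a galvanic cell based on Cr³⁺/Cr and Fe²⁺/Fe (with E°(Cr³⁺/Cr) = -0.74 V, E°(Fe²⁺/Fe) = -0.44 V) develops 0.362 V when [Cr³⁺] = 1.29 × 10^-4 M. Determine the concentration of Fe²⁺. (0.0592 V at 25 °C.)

From the Nernst equation, log Q = n(E° − E)/0.0592 = 6(0.30 − 0.362)/0.0592 = -6.284, so Q = 5.2 × 10^-7.
With Q = [Cr³⁺]^2/[Fe²⁺]^3 and the known concentrations, [Fe²⁺]^3 in the denominator gives [Fe²⁺] = 0.32 M.

0.32 M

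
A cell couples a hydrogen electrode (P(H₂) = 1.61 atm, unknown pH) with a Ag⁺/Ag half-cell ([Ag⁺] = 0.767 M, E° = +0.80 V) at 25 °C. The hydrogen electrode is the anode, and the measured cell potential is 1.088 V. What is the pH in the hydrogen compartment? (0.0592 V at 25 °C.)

E°_cell = 0.80 V and n = 2.
log Q = n(E° − E)/0.0592 = 2×(0.80 − 1.088)/0.0592 = -9.730.
With Q = [H⁺]^2 / ([Ag⁺]^2·P(H₂)), solving for [H⁺] gives log[H⁺] = -4.877, so pH = 4.88.

pH = 4.88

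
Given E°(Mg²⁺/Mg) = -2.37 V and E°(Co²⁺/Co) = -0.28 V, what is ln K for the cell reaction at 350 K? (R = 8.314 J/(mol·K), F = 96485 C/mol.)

ln K = 138.6

E°_cell = -0.28 − (-2.37) = 2.09 V, with n = 2 electrons transferred.
At equilibrium E = 0, so the Nernst equation gives ln K = nFE°/RT = (2)(96485)(2.09)/((8.314)(350)) = 138.60.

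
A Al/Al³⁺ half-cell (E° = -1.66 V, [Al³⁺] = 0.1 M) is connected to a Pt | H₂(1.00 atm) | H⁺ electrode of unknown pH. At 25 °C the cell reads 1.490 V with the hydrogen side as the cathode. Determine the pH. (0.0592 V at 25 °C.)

E°_cell = 1.66 V and n = 6.
log Q = n(E° − E)/0.0592 = 6×(1.66 − 1.490)/0.0592 = 17.230.
With Q = [Al³⁺]^2·P(H₂)^3 / [H⁺]^6, solving for [H⁺] gives log[H⁺] = -3.205, so pH = 3.20.

pH = 3.20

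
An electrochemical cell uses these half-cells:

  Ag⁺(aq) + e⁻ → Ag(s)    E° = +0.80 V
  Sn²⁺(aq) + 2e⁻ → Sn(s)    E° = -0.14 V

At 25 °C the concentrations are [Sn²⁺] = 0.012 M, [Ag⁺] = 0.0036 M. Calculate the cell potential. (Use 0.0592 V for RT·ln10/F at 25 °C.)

The Ag⁺/Ag couple has the higher reduction potential and acts as the cathode, so E°_cell = +0.80 − (-0.14) = 0.94 V.
Balancing electrons gives n = 2; the reaction quotient is Q = [Sn²⁺]/[Ag⁺]^2 = 926.
At 25 °C, E = E° − (0.0592/n) log Q = 0.94 − (0.0592/2)(2.967) = 0.940 − 0.088 = 0.852 V.

0.852 V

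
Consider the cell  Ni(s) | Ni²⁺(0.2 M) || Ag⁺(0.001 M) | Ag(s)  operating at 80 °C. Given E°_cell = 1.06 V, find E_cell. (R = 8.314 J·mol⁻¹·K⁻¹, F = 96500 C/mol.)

Balancing electrons gives n = 2; the reaction quotient is Q = [Ni²⁺]/[Ag⁺]^2 = 2 × 10^5.
E = E° − (RT/nF) ln Q = 1.06 − (8.314×353)/(2×96500) × (12.206) = 1.060 − 0.186 = 0.874 V.

0.874 V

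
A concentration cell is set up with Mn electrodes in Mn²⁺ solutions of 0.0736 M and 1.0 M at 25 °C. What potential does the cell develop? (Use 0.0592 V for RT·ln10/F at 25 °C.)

0.034 V

Both half-cells are Mn²⁺/Mn, so E°_cell = 0. The concentrated side is the cathode; the cell reaction moves Mn²⁺ from high to low concentration with n = 2.
Q = [Mn²⁺]_dilute/[Mn²⁺]_conc = 0.0736/1.0 = 0.0736.
E = 0 − (0.0592/2) log Q = −(0.0592/2)(-1.133) = 0.0335 V.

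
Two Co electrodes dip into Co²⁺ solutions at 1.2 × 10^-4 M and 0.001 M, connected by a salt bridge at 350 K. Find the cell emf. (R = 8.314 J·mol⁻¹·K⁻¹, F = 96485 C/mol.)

0.032 V

Both half-cells are Co²⁺/Co, so E°_cell = 0. The concentrated side is the cathode; the cell reaction moves Co²⁺ from high to low concentration with n = 2.
Q = [Co²⁺]_dilute/[Co²⁺]_conc = 1.2 × 10^-4/0.001 = 0.120.
E = 0 − (RT/nF) ln Q = −((8.314×350)/(2×96485))(-2.120) = 0.0320 V.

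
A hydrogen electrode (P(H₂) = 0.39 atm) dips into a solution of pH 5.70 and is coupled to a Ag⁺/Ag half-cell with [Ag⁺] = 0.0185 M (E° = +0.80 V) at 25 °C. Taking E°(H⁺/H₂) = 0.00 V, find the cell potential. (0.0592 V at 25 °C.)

1.02 V

The Ag⁺/Ag couple is the cathode, so E°_cell = 0.80 V; n = 2.
[H⁺] = 10^(−5.70) = 2 × 10^-6 M, and Q = [H⁺]^2 / ([Ag⁺]^2·P(H₂)) = 2.98 × 10^-8.
E = E° − (0.0592/2) log Q = 0.80 − (0.0592/2)(-7.525) = 1.023 V.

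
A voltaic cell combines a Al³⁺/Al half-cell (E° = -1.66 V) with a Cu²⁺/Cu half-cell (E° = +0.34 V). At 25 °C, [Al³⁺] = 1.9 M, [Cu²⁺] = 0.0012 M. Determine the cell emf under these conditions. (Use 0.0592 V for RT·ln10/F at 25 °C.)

The Cu²⁺/Cu couple has the higher reduction potential and acts as the cathode, so E°_cell = +0.34 − (-1.66) = 2.00 V.
Balancing electrons gives n = 6; the reaction quotient is Q = [Al³⁺]^2/[Cu²⁺]^3 = 2.09 × 10^9.
At 25 °C, E = E° − (0.0592/n) log Q = 2.00 − (0.0592/6)(9.320) = 2.000 − 0.092 = 1.908 V.

1.91 V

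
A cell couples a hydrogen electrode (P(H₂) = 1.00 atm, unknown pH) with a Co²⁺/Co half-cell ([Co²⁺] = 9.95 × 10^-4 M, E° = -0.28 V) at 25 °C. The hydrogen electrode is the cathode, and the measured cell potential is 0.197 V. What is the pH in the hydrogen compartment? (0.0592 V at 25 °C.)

E°_cell = 0.28 V and n = 2.
log Q = n(E° − E)/0.0592 = 2×(0.28 − 0.197)/0.0592 = 2.804.
With Q = [Co²⁺]·P(H₂) / [H⁺]^2, solving for [H⁺] gives log[H⁺] = -2.903, so pH = 2.90.

pH = 2.90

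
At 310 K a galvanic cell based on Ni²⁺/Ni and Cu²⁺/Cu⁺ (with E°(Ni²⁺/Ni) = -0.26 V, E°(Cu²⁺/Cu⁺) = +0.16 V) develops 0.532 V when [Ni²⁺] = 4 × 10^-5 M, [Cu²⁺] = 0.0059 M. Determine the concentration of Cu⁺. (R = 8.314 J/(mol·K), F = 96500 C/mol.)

0.014 M

From the Nernst equation, ln Q = nF(E° − E)/RT = 2×96500×(0.42 − 0.532)/(8.314×310) = -8.387, so Q = 2.28 × 10^-4.
With Q = [Ni²⁺]·[Cu⁺]^2/[Cu²⁺]^2 and the known concentrations, [Cu⁺]^2 in the numerator gives [Cu⁺] = 0.014 M.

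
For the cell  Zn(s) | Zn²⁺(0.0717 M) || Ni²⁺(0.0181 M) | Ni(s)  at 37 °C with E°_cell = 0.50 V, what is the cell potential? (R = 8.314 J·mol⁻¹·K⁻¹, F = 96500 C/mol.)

0.482 V

Balancing electrons gives n = 2; the reaction quotient is Q = [Zn²⁺]/[Ni²⁺] = 3.96.
E = E° − (RT/nF) ln Q = 0.50 − (8.314×310)/(2×96500) × (1.377) = 0.500 − 0.018 = 0.482 V.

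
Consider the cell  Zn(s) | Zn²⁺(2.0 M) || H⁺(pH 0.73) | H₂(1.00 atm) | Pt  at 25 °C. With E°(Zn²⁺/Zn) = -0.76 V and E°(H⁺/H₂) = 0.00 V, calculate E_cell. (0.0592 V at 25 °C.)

0.71 V

The hydrogen couple is the cathode, so E°_cell = 0.76 V; n = 2.
[H⁺] = 10^(−0.73) = 0.19 M, and Q = [Zn²⁺]·P(H₂) / [H⁺]^2 = 57.7.
E = E° − (0.0592/2) log Q = 0.76 − (0.0592/2)(1.761) = 0.708 V.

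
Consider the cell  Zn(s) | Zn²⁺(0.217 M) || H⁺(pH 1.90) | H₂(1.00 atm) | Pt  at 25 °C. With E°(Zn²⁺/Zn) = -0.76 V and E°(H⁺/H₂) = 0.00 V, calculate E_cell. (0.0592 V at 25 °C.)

0.67 V

The hydrogen couple is the cathode, so E°_cell = 0.76 V; n = 2.
[H⁺] = 10^(−1.90) = 0.013 M, and Q = [Zn²⁺]·P(H₂) / [H⁺]^2 = 1370.
E = E° − (0.0592/2) log Q = 0.76 − (0.0592/2)(3.136) = 0.667 V.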